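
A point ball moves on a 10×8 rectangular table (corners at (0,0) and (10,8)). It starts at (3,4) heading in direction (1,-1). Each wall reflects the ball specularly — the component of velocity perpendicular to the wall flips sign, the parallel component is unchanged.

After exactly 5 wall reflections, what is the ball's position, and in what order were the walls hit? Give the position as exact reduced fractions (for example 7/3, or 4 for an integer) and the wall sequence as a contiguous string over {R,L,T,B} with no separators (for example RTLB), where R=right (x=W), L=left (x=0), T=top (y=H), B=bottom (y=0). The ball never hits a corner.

1. t=4 → B at (7,0); v=(1,1)
2. t=3 → R at (10,3); v=(-1,1)
3. t=5 → T at (5,8); v=(-1,-1)
4. t=5 → L at (0,3); v=(1,-1)
5. t=3 → B at (3,0); v=(1,1)

Final position: (3,0)
Wall sequence: BRTLB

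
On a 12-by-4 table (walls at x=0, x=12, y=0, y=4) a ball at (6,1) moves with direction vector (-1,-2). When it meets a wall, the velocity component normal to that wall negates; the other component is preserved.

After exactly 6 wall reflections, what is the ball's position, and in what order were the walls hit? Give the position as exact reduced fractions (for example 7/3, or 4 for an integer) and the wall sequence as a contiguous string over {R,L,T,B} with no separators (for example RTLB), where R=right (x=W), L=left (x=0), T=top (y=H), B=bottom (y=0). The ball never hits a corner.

1. t=1/2 → B at (11/2,0); v=(-1,2)
2. t=2 → T at (7/2,4); v=(-1,-2)
3. t=2 → B at (3/2,0); v=(-1,2)
4. t=3/2 → L at (0,3); v=(1,2)
5. t=1/2 → T at (1/2,4); v=(1,-2)
6. t=2 → B at (5/2,0); v=(1,2)

Final position: (5/2,0)
Wall sequence: BTBLTB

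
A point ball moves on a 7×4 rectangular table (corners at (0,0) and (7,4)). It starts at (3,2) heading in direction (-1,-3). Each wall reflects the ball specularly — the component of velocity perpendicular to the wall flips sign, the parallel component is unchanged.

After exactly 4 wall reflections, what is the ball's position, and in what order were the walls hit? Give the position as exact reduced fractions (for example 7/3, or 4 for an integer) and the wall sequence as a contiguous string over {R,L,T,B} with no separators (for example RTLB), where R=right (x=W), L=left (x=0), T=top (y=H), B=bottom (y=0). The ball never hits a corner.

Final position: (1/3,0)
Wall sequence: BTLB

1. t=2/3 → B at (7/3,0); v=(-1,3)
2. t=4/3 → T at (1,4); v=(-1,-3)
3. t=1 → L at (0,1); v=(1,-3)
4. t=1/3 → B at (1/3,0); v=(1,3)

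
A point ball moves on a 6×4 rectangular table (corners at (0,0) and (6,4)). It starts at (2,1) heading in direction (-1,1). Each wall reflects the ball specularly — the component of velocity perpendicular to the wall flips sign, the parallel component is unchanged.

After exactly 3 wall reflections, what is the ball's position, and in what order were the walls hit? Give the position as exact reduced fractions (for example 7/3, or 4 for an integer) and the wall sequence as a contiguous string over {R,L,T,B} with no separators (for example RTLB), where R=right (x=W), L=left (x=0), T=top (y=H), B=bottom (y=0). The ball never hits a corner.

Final position: (5,0)
Wall sequence: LTB

1. t=2 → L at (0,3); v=(1,1)
2. t=1 → T at (1,4); v=(1,-1)
3. t=4 → B at (5,0); v=(1,1)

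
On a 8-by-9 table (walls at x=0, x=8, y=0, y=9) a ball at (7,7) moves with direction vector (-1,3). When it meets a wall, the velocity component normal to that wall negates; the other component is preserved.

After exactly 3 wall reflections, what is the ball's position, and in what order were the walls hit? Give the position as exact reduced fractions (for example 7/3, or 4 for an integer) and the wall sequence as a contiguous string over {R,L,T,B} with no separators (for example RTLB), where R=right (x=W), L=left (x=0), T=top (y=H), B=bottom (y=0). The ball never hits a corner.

1. t=2/3 → T at (19/3,9); v=(-1,-3)
2. t=3 → B at (10/3,0); v=(-1,3)
3. t=3 → T at (1/3,9); v=(-1,-3)

Final position: (1/3,9)
Wall sequence: TBT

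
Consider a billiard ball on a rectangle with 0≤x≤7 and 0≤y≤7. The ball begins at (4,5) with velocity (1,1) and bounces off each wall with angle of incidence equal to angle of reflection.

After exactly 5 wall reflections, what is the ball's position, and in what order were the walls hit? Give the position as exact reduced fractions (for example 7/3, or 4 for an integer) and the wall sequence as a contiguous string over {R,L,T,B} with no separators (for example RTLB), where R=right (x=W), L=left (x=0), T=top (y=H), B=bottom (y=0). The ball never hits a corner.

Final position: (6,7)
Wall sequence: TRBLT

1. t=2 → T at (6,7); v=(1,-1)
2. t=1 → R at (7,6); v=(-1,-1)
3. t=6 → B at (1,0); v=(-1,1)
4. t=1 → L at (0,1); v=(1,1)
5. t=6 → T at (6,7); v=(1,-1)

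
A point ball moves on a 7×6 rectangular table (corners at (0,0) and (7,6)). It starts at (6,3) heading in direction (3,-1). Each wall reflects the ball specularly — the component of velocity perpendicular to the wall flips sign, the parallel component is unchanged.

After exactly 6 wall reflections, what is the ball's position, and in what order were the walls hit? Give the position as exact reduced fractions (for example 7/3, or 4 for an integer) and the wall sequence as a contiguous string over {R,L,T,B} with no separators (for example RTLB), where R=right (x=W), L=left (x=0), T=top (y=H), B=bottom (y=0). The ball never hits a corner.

1. t=1/3 → R at (7,8/3); v=(-3,-1)
2. t=7/3 → L at (0,1/3); v=(3,-1)
3. t=1/3 → B at (1,0); v=(3,1)
4. t=2 → R at (7,2); v=(-3,1)
5. t=7/3 → L at (0,13/3); v=(3,1)
6. t=5/3 → T at (5,6); v=(3,-1)

Final position: (5,6)
Wall sequence: RLBRLT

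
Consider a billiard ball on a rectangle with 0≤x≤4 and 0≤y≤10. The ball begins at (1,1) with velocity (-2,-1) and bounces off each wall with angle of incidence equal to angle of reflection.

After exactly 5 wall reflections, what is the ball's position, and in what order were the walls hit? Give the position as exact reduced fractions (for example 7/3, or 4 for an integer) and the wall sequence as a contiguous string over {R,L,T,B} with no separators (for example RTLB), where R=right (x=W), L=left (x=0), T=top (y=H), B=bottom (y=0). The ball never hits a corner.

1. t=1/2 → L at (0,1/2); v=(2,-1)
2. t=1/2 → B at (1,0); v=(2,1)
3. t=3/2 → R at (4,3/2); v=(-2,1)
4. t=2 → L at (0,7/2); v=(2,1)
5. t=2 → R at (4,11/2); v=(-2,1)

Final position: (4,11/2)
Wall sequence: LBRLR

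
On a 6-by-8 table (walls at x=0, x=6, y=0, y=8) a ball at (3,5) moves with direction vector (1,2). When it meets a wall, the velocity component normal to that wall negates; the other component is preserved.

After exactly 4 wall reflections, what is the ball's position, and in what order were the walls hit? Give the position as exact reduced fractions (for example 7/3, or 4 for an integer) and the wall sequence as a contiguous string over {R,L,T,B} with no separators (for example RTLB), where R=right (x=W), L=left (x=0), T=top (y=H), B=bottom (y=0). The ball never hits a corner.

1. t=3/2 → T at (9/2,8); v=(1,-2)
2. t=3/2 → R at (6,5); v=(-1,-2)
3. t=5/2 → B at (7/2,0); v=(-1,2)
4. t=7/2 → L at (0,7); v=(1,2)

Final position: (0,7)
Wall sequence: TRBL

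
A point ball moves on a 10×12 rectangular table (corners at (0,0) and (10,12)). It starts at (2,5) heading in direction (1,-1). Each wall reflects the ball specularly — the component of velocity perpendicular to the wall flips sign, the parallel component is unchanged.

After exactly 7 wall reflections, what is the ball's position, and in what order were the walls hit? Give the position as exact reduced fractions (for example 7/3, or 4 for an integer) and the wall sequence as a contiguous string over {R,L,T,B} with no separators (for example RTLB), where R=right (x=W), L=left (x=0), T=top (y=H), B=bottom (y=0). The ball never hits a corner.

1. t=5 → B at (7,0); v=(1,1)
2. t=3 → R at (10,3); v=(-1,1)
3. t=9 → T at (1,12); v=(-1,-1)
4. t=1 → L at (0,11); v=(1,-1)
5. t=10 → R at (10,1); v=(-1,-1)
6. t=1 → B at (9,0); v=(-1,1)
7. t=9 → L at (0,9); v=(1,1)

Final position: (0,9)
Wall sequence: BRTLRBL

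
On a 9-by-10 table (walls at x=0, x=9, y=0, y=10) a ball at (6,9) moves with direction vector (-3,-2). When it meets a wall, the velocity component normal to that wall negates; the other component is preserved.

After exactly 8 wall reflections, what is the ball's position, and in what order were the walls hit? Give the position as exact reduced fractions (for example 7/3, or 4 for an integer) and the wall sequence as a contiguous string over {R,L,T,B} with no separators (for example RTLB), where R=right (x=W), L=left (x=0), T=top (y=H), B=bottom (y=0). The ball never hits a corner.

Final position: (3/2,0)
Wall sequence: LBRLTRLB

1. t=2 → L at (0,5); v=(3,-2)
2. t=5/2 → B at (15/2,0); v=(3,2)
3. t=1/2 → R at (9,1); v=(-3,2)
4. t=3 → L at (0,7); v=(3,2)
5. t=3/2 → T at (9/2,10); v=(3,-2)
6. t=3/2 → R at (9,7); v=(-3,-2)
7. t=3 → L at (0,1); v=(3,-2)
8. t=1/2 → B at (3/2,0); v=(3,2)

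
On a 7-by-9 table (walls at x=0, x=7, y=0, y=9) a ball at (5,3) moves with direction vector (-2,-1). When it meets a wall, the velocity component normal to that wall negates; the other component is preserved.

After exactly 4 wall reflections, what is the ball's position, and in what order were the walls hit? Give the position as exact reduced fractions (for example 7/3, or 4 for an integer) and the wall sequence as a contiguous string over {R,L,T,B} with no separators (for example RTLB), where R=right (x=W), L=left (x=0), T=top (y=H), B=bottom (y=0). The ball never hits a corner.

Final position: (0,13/2)
Wall sequence: LBRL

1. t=5/2 → L at (0,1/2); v=(2,-1)
2. t=1/2 → B at (1,0); v=(2,1)
3. t=3 → R at (7,3); v=(-2,1)
4. t=7/2 → L at (0,13/2); v=(2,1)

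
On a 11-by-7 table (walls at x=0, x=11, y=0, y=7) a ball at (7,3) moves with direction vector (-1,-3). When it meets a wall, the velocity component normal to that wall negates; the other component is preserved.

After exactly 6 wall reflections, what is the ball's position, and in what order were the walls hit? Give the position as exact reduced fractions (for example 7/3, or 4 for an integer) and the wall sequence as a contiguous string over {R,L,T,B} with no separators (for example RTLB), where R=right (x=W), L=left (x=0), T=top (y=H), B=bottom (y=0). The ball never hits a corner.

1. t=1 → B at (6,0); v=(-1,3)
2. t=7/3 → T at (11/3,7); v=(-1,-3)
3. t=7/3 → B at (4/3,0); v=(-1,3)
4. t=4/3 → L at (0,4); v=(1,3)
5. t=1 → T at (1,7); v=(1,-3)
6. t=7/3 → B at (10/3,0); v=(1,3)

Final position: (10/3,0)
Wall sequence: BTBLTB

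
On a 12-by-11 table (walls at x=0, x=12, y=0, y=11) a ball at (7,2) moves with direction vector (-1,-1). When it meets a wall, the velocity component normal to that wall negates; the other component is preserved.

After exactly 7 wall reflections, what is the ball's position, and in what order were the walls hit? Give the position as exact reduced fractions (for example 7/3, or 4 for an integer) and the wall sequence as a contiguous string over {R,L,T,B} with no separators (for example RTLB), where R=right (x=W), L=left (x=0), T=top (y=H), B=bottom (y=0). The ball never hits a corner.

Final position: (4,11)
Wall sequence: BLTRBLT

1. t=2 → B at (5,0); v=(-1,1)
2. t=5 → L at (0,5); v=(1,1)
3. t=6 → T at (6,11); v=(1,-1)
4. t=6 → R at (12,5); v=(-1,-1)
5. t=5 → B at (7,0); v=(-1,1)
6. t=7 → L at (0,7); v=(1,1)
7. t=4 → T at (4,11); v=(1,-1)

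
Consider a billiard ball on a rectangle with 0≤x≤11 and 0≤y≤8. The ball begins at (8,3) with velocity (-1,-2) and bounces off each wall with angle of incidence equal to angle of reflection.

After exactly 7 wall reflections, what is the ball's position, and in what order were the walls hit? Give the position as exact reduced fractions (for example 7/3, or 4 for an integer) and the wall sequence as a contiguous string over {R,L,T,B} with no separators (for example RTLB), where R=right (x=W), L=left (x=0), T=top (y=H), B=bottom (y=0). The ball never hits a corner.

1. t=3/2 → B at (13/2,0); v=(-1,2)
2. t=4 → T at (5/2,8); v=(-1,-2)
3. t=5/2 → L at (0,3); v=(1,-2)
4. t=3/2 → B at (3/2,0); v=(1,2)
5. t=4 → T at (11/2,8); v=(1,-2)
6. t=4 → B at (19/2,0); v=(1,2)
7. t=3/2 → R at (11,3); v=(-1,2)

Final position: (11,3)
Wall sequence: BTLBTBR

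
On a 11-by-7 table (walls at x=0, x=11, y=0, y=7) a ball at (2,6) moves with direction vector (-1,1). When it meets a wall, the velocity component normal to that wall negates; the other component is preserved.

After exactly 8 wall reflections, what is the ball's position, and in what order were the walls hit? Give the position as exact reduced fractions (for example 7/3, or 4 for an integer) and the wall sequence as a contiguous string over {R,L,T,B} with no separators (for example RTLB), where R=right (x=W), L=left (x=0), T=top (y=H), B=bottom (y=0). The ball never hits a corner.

Final position: (5,7)
Wall sequence: TLBRTBLT

1. t=1 → T at (1,7); v=(-1,-1)
2. t=1 → L at (0,6); v=(1,-1)
3. t=6 → B at (6,0); v=(1,1)
4. t=5 → R at (11,5); v=(-1,1)
5. t=2 → T at (9,7); v=(-1,-1)
6. t=7 → B at (2,0); v=(-1,1)
7. t=2 → L at (0,2); v=(1,1)
8. t=5 → T at (5,7); v=(1,-1)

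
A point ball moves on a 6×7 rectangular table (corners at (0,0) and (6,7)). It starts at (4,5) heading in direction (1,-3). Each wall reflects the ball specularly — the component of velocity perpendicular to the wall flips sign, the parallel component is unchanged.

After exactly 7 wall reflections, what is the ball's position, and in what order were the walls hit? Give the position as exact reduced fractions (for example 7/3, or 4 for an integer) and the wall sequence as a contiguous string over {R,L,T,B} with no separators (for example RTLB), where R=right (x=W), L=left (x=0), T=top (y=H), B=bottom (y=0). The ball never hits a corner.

Final position: (3,0)
Wall sequence: BRTBLTB

1. t=5/3 → B at (17/3,0); v=(1,3)
2. t=1/3 → R at (6,1); v=(-1,3)
3. t=2 → T at (4,7); v=(-1,-3)
4. t=7/3 → B at (5/3,0); v=(-1,3)
5. t=5/3 → L at (0,5); v=(1,3)
6. t=2/3 → T at (2/3,7); v=(1,-3)
7. t=7/3 → B at (3,0); v=(1,3)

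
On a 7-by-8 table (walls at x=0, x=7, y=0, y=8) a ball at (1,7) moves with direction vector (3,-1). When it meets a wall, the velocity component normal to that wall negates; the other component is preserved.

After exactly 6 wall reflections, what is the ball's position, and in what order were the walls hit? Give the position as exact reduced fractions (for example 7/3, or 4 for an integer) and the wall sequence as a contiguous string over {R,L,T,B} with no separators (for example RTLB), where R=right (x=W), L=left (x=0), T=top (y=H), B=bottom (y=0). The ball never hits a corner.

1. t=2 → R at (7,5); v=(-3,-1)
2. t=7/3 → L at (0,8/3); v=(3,-1)
3. t=7/3 → R at (7,1/3); v=(-3,-1)
4. t=1/3 → B at (6,0); v=(-3,1)
5. t=2 → L at (0,2); v=(3,1)
6. t=7/3 → R at (7,13/3); v=(-3,1)

Final position: (7,13/3)
Wall sequence: RLRBLR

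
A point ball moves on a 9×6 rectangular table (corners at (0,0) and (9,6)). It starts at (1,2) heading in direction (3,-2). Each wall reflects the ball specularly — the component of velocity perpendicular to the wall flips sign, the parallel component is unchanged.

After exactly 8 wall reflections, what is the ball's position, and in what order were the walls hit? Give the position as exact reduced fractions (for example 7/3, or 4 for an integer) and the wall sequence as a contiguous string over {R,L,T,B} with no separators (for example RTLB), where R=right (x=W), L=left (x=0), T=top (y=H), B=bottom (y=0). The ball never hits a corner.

1. t=1 → B at (4,0); v=(3,2)
2. t=5/3 → R at (9,10/3); v=(-3,2)
3. t=4/3 → T at (5,6); v=(-3,-2)
4. t=5/3 → L at (0,8/3); v=(3,-2)
5. t=4/3 → B at (4,0); v=(3,2)
6. t=5/3 → R at (9,10/3); v=(-3,2)
7. t=4/3 → T at (5,6); v=(-3,-2)
8. t=5/3 → L at (0,8/3); v=(3,-2)

Final position: (0,8/3)
Wall sequence: BRTLBRTL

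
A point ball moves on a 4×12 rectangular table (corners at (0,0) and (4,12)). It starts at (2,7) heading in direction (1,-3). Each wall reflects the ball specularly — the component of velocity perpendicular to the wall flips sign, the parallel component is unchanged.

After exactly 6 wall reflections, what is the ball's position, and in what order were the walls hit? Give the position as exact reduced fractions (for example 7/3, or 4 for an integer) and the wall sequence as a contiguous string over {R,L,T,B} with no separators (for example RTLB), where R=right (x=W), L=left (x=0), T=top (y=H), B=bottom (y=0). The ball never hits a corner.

1. t=2 → R at (4,1); v=(-1,-3)
2. t=1/3 → B at (11/3,0); v=(-1,3)
3. t=11/3 → L at (0,11); v=(1,3)
4. t=1/3 → T at (1/3,12); v=(1,-3)
5. t=11/3 → R at (4,1); v=(-1,-3)
6. t=1/3 → B at (11/3,0); v=(-1,3)

Final position: (11/3,0)
Wall sequence: RBLTRB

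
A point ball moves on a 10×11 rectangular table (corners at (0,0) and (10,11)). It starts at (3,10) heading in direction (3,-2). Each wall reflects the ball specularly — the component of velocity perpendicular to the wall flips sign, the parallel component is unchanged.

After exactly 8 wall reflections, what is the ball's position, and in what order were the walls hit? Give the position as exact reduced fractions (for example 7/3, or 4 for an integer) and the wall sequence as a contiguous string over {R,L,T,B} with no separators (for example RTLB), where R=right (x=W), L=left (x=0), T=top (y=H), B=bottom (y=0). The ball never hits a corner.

1. t=7/3 → R at (10,16/3); v=(-3,-2)
2. t=8/3 → B at (2,0); v=(-3,2)
3. t=2/3 → L at (0,4/3); v=(3,2)
4. t=10/3 → R at (10,8); v=(-3,2)
5. t=3/2 → T at (11/2,11); v=(-3,-2)
6. t=11/6 → L at (0,22/3); v=(3,-2)
7. t=10/3 → R at (10,2/3); v=(-3,-2)
8. t=1/3 → B at (9,0); v=(-3,2)

Final position: (9,0)
Wall sequence: RBLRTLRB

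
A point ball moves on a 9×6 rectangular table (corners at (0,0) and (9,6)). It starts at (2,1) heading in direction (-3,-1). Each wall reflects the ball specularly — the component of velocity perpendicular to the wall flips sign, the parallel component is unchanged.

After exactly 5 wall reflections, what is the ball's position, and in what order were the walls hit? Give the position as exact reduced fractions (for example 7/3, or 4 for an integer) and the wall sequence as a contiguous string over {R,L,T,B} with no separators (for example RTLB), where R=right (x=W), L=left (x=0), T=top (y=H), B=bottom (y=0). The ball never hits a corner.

Final position: (1,6)
Wall sequence: LBRLT

1. t=2/3 → L at (0,1/3); v=(3,-1)
2. t=1/3 → B at (1,0); v=(3,1)
3. t=8/3 → R at (9,8/3); v=(-3,1)
4. t=3 → L at (0,17/3); v=(3,1)
5. t=1/3 → T at (1,6); v=(3,-1)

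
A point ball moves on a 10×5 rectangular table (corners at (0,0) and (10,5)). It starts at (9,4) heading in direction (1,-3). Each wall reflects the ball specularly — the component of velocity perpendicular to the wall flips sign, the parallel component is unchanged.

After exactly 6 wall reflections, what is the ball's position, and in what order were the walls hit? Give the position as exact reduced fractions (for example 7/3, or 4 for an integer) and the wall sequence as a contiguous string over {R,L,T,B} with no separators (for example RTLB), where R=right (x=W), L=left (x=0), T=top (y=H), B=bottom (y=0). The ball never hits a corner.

1. t=1 → R at (10,1); v=(-1,-3)
2. t=1/3 → B at (29/3,0); v=(-1,3)
3. t=5/3 → T at (8,5); v=(-1,-3)
4. t=5/3 → B at (19/3,0); v=(-1,3)
5. t=5/3 → T at (14/3,5); v=(-1,-3)
6. t=5/3 → B at (3,0); v=(-1,3)

Final position: (3,0)
Wall sequence: RBTBTB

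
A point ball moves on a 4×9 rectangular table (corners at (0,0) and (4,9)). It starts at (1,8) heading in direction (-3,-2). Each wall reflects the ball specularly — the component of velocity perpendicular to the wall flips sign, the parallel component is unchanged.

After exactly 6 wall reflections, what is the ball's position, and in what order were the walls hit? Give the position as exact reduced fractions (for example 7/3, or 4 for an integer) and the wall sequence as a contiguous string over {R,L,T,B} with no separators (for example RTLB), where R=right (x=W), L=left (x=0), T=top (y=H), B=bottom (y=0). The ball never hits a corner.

1. t=1/3 → L at (0,22/3); v=(3,-2)
2. t=4/3 → R at (4,14/3); v=(-3,-2)
3. t=4/3 → L at (0,2); v=(3,-2)
4. t=1 → B at (3,0); v=(3,2)
5. t=1/3 → R at (4,2/3); v=(-3,2)
6. t=4/3 → L at (0,10/3); v=(3,2)

Final position: (0,10/3)
Wall sequence: LRLBRL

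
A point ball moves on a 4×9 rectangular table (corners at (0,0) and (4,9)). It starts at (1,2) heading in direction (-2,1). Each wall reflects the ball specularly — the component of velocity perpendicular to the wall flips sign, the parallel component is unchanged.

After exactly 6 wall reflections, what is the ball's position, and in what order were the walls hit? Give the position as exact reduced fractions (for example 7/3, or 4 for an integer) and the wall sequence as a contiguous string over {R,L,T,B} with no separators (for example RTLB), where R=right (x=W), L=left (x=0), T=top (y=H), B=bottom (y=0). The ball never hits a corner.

1. t=1/2 → L at (0,5/2); v=(2,1)
2. t=2 → R at (4,9/2); v=(-2,1)
3. t=2 → L at (0,13/2); v=(2,1)
4. t=2 → R at (4,17/2); v=(-2,1)
5. t=1/2 → T at (3,9); v=(-2,-1)
6. t=3/2 → L at (0,15/2); v=(2,-1)

Final position: (0,15/2)
Wall sequence: LRLRTL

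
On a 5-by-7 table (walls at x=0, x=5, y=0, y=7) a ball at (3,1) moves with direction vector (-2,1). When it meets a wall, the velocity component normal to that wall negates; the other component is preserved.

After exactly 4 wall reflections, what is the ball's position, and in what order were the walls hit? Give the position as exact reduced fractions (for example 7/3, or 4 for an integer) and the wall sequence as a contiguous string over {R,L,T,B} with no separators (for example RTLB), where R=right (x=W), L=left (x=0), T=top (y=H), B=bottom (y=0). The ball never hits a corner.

Final position: (0,13/2)
Wall sequence: LRTL

1. t=3/2 → L at (0,5/2); v=(2,1)
2. t=5/2 → R at (5,5); v=(-2,1)
3. t=2 → T at (1,7); v=(-2,-1)
4. t=1/2 → L at (0,13/2); v=(2,-1)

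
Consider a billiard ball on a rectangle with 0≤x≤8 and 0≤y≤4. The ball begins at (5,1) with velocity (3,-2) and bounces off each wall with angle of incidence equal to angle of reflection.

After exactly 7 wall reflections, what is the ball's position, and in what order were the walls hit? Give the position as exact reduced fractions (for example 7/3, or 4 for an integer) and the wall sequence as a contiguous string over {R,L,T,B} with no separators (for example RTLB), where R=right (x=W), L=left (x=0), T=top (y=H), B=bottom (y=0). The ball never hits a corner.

1. t=1/2 → B at (13/2,0); v=(3,2)
2. t=1/2 → R at (8,1); v=(-3,2)
3. t=3/2 → T at (7/2,4); v=(-3,-2)
4. t=7/6 → L at (0,5/3); v=(3,-2)
5. t=5/6 → B at (5/2,0); v=(3,2)
6. t=11/6 → R at (8,11/3); v=(-3,2)
7. t=1/6 → T at (15/2,4); v=(-3,-2)

Final position: (15/2,4)
Wall sequence: BRTLBRT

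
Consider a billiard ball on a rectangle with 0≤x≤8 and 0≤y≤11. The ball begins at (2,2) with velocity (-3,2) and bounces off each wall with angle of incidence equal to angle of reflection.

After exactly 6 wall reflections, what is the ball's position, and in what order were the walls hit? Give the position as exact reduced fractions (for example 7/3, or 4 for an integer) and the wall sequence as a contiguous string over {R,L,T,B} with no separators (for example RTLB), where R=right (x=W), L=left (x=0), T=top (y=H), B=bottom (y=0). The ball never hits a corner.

Final position: (4,0)
Wall sequence: LRTLRB

1. t=2/3 → L at (0,10/3); v=(3,2)
2. t=8/3 → R at (8,26/3); v=(-3,2)
3. t=7/6 → T at (9/2,11); v=(-3,-2)
4. t=3/2 → L at (0,8); v=(3,-2)
5. t=8/3 → R at (8,8/3); v=(-3,-2)
6. t=4/3 → B at (4,0); v=(-3,2)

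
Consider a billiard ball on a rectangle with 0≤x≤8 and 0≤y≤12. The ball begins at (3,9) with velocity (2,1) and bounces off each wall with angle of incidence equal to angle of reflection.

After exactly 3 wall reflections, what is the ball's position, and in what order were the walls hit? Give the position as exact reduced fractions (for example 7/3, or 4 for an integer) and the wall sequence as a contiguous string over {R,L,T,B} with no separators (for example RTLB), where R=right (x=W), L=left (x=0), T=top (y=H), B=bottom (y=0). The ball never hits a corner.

Final position: (0,17/2)
Wall sequence: RTL

1. t=5/2 → R at (8,23/2); v=(-2,1)
2. t=1/2 → T at (7,12); v=(-2,-1)
3. t=7/2 → L at (0,17/2); v=(2,-1)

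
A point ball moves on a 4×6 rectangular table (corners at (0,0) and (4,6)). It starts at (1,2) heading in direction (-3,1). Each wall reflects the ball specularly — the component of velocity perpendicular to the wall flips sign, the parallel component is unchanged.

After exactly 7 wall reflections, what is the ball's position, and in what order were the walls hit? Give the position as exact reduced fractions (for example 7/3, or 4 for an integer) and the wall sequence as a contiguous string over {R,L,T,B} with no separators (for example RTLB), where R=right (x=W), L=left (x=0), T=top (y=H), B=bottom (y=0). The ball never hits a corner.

1. t=1/3 → L at (0,7/3); v=(3,1)
2. t=4/3 → R at (4,11/3); v=(-3,1)
3. t=4/3 → L at (0,5); v=(3,1)
4. t=1 → T at (3,6); v=(3,-1)
5. t=1/3 → R at (4,17/3); v=(-3,-1)
6. t=4/3 → L at (0,13/3); v=(3,-1)
7. t=4/3 → R at (4,3); v=(-3,-1)

Final position: (4,3)
Wall sequence: LRLTRLR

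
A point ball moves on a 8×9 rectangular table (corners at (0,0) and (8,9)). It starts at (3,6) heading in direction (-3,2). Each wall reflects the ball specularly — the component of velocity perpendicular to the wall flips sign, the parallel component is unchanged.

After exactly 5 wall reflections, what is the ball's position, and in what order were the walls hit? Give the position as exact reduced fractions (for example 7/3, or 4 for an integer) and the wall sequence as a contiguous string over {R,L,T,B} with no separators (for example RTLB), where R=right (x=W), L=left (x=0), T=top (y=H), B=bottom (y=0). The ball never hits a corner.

1. t=1 → L at (0,8); v=(3,2)
2. t=1/2 → T at (3/2,9); v=(3,-2)
3. t=13/6 → R at (8,14/3); v=(-3,-2)
4. t=7/3 → B at (1,0); v=(-3,2)
5. t=1/3 → L at (0,2/3); v=(3,2)

Final position: (0,2/3)
Wall sequence: LTRBL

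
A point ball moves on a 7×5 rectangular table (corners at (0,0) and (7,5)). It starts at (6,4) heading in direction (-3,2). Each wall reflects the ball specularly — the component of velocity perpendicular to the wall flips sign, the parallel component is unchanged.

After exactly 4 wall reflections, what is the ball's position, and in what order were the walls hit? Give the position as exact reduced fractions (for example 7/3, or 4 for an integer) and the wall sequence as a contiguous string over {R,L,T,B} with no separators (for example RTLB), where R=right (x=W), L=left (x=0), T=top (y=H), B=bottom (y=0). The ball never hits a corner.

Final position: (7,8/3)
Wall sequence: TLBR

1. t=1/2 → T at (9/2,5); v=(-3,-2)
2. t=3/2 → L at (0,2); v=(3,-2)
3. t=1 → B at (3,0); v=(3,2)
4. t=4/3 → R at (7,8/3); v=(-3,2)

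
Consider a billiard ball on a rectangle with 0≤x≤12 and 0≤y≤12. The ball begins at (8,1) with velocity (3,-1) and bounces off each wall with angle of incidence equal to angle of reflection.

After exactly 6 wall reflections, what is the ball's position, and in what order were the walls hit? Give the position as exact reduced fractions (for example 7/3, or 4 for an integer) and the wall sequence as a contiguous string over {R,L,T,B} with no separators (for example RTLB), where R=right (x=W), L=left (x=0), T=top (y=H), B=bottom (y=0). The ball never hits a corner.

1. t=1 → B at (11,0); v=(3,1)
2. t=1/3 → R at (12,1/3); v=(-3,1)
3. t=4 → L at (0,13/3); v=(3,1)
4. t=4 → R at (12,25/3); v=(-3,1)
5. t=11/3 → T at (1,12); v=(-3,-1)
6. t=1/3 → L at (0,35/3); v=(3,-1)

Final position: (0,35/3)
Wall sequence: BRLRTL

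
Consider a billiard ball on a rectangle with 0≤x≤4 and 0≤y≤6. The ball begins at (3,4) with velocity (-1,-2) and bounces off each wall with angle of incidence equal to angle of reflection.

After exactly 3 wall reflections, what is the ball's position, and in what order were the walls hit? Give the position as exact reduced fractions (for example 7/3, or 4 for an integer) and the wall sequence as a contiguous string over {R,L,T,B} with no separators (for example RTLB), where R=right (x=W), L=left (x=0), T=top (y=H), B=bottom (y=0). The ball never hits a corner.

Final position: (2,6)
Wall sequence: BLT

1. t=2 → B at (1,0); v=(-1,2)
2. t=1 → L at (0,2); v=(1,2)
3. t=2 → T at (2,6); v=(1,-2)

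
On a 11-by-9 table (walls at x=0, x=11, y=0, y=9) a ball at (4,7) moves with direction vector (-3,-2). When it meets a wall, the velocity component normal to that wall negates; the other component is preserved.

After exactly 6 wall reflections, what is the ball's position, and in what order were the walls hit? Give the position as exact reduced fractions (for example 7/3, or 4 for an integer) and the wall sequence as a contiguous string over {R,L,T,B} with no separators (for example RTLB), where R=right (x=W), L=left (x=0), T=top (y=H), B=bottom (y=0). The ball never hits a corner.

1. t=4/3 → L at (0,13/3); v=(3,-2)
2. t=13/6 → B at (13/2,0); v=(3,2)
3. t=3/2 → R at (11,3); v=(-3,2)
4. t=3 → T at (2,9); v=(-3,-2)
5. t=2/3 → L at (0,23/3); v=(3,-2)
6. t=11/3 → R at (11,1/3); v=(-3,-2)

Final position: (11,1/3)
Wall sequence: LBRTLR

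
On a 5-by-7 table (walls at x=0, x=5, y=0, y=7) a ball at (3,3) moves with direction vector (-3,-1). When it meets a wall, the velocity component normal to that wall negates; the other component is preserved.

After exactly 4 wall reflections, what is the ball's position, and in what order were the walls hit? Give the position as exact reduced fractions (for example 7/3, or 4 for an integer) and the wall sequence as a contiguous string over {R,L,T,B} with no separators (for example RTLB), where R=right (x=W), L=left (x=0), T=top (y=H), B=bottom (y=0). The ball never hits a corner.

Final position: (0,4/3)
Wall sequence: LRBL

1. t=1 → L at (0,2); v=(3,-1)
2. t=5/3 → R at (5,1/3); v=(-3,-1)
3. t=1/3 → B at (4,0); v=(-3,1)
4. t=4/3 → L at (0,4/3); v=(3,1)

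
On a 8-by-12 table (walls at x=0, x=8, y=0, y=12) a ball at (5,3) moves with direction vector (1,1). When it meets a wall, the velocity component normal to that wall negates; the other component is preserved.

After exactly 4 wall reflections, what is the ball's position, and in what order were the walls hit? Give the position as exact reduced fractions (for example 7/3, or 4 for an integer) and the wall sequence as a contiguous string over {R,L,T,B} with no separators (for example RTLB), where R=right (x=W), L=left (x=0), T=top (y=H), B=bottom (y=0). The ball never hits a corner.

1. t=3 → R at (8,6); v=(-1,1)
2. t=6 → T at (2,12); v=(-1,-1)
3. t=2 → L at (0,10); v=(1,-1)
4. t=8 → R at (8,2); v=(-1,-1)

Final position: (8,2)
Wall sequence: RTLR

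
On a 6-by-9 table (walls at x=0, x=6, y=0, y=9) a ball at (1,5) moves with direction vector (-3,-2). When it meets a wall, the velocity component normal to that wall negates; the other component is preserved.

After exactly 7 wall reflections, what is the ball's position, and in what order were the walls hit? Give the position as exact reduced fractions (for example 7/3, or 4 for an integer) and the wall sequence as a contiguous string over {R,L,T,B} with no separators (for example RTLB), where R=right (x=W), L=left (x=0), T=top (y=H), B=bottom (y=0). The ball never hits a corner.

1. t=1/3 → L at (0,13/3); v=(3,-2)
2. t=2 → R at (6,1/3); v=(-3,-2)
3. t=1/6 → B at (11/2,0); v=(-3,2)
4. t=11/6 → L at (0,11/3); v=(3,2)
5. t=2 → R at (6,23/3); v=(-3,2)
6. t=2/3 → T at (4,9); v=(-3,-2)
7. t=4/3 → L at (0,19/3); v=(3,-2)

Final position: (0,19/3)
Wall sequence: LRBLRTL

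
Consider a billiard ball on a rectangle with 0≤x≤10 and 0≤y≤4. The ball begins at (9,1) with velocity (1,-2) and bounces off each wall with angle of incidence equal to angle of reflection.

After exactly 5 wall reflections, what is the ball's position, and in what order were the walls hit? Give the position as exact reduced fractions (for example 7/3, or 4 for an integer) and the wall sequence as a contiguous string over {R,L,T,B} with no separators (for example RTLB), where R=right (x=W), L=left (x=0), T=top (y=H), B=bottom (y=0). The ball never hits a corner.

1. t=1/2 → B at (19/2,0); v=(1,2)
2. t=1/2 → R at (10,1); v=(-1,2)
3. t=3/2 → T at (17/2,4); v=(-1,-2)
4. t=2 → B at (13/2,0); v=(-1,2)
5. t=2 → T at (9/2,4); v=(-1,-2)

Final position: (9/2,4)
Wall sequence: BRTBT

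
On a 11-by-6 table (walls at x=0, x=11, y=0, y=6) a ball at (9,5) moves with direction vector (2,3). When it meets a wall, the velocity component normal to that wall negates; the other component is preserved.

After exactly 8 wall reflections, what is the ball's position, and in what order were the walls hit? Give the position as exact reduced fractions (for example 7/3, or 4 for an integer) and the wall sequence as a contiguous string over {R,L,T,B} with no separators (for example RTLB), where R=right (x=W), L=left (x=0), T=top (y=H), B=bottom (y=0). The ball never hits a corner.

Final position: (23/3,0)
Wall sequence: TRBTBLTB

1. t=1/3 → T at (29/3,6); v=(2,-3)
2. t=2/3 → R at (11,4); v=(-2,-3)
3. t=4/3 → B at (25/3,0); v=(-2,3)
4. t=2 → T at (13/3,6); v=(-2,-3)
5. t=2 → B at (1/3,0); v=(-2,3)
6. t=1/6 → L at (0,1/2); v=(2,3)
7. t=11/6 → T at (11/3,6); v=(2,-3)
8. t=2 → B at (23/3,0); v=(2,3)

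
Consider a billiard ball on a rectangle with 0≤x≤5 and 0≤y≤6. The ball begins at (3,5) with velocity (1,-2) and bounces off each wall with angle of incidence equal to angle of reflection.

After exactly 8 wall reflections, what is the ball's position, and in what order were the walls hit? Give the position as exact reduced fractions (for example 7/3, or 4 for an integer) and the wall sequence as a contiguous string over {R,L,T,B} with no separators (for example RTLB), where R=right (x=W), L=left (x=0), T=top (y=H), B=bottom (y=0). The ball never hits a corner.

Final position: (5/2,0)
Wall sequence: RBTLBTRB

1. t=2 → R at (5,1); v=(-1,-2)
2. t=1/2 → B at (9/2,0); v=(-1,2)
3. t=3 → T at (3/2,6); v=(-1,-2)
4. t=3/2 → L at (0,3); v=(1,-2)
5. t=3/2 → B at (3/2,0); v=(1,2)
6. t=3 → T at (9/2,6); v=(1,-2)
7. t=1/2 → R at (5,5); v=(-1,-2)
8. t=5/2 → B at (5/2,0); v=(-1,2)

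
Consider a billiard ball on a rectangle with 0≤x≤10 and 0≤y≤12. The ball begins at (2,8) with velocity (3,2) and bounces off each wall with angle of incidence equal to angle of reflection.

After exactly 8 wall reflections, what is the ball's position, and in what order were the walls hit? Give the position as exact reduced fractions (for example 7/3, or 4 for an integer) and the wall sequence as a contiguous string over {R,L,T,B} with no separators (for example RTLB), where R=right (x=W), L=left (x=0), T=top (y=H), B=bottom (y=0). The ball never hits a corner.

1. t=2 → T at (8,12); v=(3,-2)
2. t=2/3 → R at (10,32/3); v=(-3,-2)
3. t=10/3 → L at (0,4); v=(3,-2)
4. t=2 → B at (6,0); v=(3,2)
5. t=4/3 → R at (10,8/3); v=(-3,2)
6. t=10/3 → L at (0,28/3); v=(3,2)
7. t=4/3 → T at (4,12); v=(3,-2)
8. t=2 → R at (10,8); v=(-3,-2)

Final position: (10,8)
Wall sequence: TRLBRLTR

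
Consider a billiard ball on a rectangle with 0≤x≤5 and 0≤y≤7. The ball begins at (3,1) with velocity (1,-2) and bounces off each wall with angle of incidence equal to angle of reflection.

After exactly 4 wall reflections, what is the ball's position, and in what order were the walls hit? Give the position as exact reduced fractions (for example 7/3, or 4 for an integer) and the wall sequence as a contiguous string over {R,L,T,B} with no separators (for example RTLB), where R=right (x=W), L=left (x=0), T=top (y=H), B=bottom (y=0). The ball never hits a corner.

1. t=1/2 → B at (7/2,0); v=(1,2)
2. t=3/2 → R at (5,3); v=(-1,2)
3. t=2 → T at (3,7); v=(-1,-2)
4. t=3 → L at (0,1); v=(1,-2)

Final position: (0,1)
Wall sequence: BRTL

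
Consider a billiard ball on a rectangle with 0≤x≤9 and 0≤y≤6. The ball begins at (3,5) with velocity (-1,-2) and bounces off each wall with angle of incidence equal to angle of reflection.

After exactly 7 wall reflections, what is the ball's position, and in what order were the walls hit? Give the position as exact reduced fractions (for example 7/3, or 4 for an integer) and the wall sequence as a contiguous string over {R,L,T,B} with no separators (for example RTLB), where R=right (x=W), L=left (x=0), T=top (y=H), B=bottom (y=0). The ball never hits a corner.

1. t=5/2 → B at (1/2,0); v=(-1,2)
2. t=1/2 → L at (0,1); v=(1,2)
3. t=5/2 → T at (5/2,6); v=(1,-2)
4. t=3 → B at (11/2,0); v=(1,2)
5. t=3 → T at (17/2,6); v=(1,-2)
6. t=1/2 → R at (9,5); v=(-1,-2)
7. t=5/2 → B at (13/2,0); v=(-1,2)

Final position: (13/2,0)
Wall sequence: BLTBTRB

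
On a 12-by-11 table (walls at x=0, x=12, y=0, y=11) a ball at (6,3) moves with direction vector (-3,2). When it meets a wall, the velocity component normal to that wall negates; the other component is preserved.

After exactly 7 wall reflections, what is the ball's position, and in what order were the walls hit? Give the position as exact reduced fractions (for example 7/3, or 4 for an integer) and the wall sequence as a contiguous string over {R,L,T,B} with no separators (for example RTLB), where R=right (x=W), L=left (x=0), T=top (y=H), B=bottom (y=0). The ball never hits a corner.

Final position: (9,11)
Wall sequence: LTRBLRT

1. t=2 → L at (0,7); v=(3,2)
2. t=2 → T at (6,11); v=(3,-2)
3. t=2 → R at (12,7); v=(-3,-2)
4. t=7/2 → B at (3/2,0); v=(-3,2)
5. t=1/2 → L at (0,1); v=(3,2)
6. t=4 → R at (12,9); v=(-3,2)
7. t=1 → T at (9,11); v=(-3,-2)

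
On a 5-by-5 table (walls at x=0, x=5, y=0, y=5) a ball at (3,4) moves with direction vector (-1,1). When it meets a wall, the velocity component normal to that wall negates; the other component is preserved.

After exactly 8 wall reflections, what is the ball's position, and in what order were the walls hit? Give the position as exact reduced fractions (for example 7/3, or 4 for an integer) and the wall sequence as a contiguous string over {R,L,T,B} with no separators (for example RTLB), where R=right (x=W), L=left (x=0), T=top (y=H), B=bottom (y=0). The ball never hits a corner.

1. t=1 → T at (2,5); v=(-1,-1)
2. t=2 → L at (0,3); v=(1,-1)
3. t=3 → B at (3,0); v=(1,1)
4. t=2 → R at (5,2); v=(-1,1)
5. t=3 → T at (2,5); v=(-1,-1)
6. t=2 → L at (0,3); v=(1,-1)
7. t=3 → B at (3,0); v=(1,1)
8. t=2 → R at (5,2); v=(-1,1)

Final position: (5,2)
Wall sequence: TLBRTLBR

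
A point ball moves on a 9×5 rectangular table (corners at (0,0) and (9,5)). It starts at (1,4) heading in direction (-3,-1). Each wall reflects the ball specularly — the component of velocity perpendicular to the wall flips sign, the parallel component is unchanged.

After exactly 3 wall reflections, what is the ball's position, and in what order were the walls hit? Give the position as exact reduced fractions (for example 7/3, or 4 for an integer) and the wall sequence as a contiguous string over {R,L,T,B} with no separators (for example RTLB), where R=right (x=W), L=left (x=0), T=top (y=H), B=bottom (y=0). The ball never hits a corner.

1. t=1/3 → L at (0,11/3); v=(3,-1)
2. t=3 → R at (9,2/3); v=(-3,-1)
3. t=2/3 → B at (7,0); v=(-3,1)

Final position: (7,0)
Wall sequence: LRB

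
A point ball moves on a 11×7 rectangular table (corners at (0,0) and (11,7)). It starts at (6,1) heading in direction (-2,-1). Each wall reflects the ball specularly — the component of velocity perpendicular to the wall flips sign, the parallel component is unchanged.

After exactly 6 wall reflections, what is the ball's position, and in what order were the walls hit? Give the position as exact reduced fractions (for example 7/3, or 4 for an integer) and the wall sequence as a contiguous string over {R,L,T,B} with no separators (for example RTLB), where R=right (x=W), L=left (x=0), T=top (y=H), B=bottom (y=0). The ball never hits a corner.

Final position: (2,0)
Wall sequence: BLTRLB

1. t=1 → B at (4,0); v=(-2,1)
2. t=2 → L at (0,2); v=(2,1)
3. t=5 → T at (10,7); v=(2,-1)
4. t=1/2 → R at (11,13/2); v=(-2,-1)
5. t=11/2 → L at (0,1); v=(2,-1)
6. t=1 → B at (2,0); v=(2,1)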